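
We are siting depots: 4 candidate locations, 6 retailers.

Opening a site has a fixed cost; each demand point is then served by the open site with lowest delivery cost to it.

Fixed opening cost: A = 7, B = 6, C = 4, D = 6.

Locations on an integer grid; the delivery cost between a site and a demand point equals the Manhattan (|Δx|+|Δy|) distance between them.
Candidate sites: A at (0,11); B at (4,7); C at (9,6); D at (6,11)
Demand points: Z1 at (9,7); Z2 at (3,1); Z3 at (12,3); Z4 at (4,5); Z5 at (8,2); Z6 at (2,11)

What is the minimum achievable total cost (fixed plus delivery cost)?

Open {B, C}: assign each demand point to its cheapest open site.
  Z1→C 1, Z2→B 7, Z3→C 6, Z4→B 2, Z5→C 5, Z6→B 6
  delivery cost 27, fixed 10 → total 37.
Compare {A, B, C}: delivery cost 23 + fixed 17 = 40.
Compare {B, C, D}: delivery cost 25 + fixed 16 = 41.
Compare {A, C}: delivery cost 31 + fixed 11 = 42.
All other subsets cost ≥ 40. Minimum total cost: 37.

37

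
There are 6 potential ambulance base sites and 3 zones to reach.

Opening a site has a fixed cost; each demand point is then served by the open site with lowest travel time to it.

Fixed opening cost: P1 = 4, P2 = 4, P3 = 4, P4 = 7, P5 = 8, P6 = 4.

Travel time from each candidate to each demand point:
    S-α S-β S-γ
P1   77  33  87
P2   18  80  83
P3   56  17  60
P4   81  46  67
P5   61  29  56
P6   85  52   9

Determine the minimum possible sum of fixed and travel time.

56

Open {P2, P3, P6}: assign each demand point to its cheapest open site.
  S-α→P2 18, S-β→P3 17, S-γ→P6 9
  travel time 44, fixed 12 → total 56.
Compare {P1, P2, P3, P6}: travel time 44 + fixed 16 = 60.
Compare {P2, P3, P4, P6}: travel time 44 + fixed 19 = 63.
Compare {P2, P3, P5, P6}: travel time 44 + fixed 20 = 64.
All other subsets cost ≥ 60. Minimum total cost: 56.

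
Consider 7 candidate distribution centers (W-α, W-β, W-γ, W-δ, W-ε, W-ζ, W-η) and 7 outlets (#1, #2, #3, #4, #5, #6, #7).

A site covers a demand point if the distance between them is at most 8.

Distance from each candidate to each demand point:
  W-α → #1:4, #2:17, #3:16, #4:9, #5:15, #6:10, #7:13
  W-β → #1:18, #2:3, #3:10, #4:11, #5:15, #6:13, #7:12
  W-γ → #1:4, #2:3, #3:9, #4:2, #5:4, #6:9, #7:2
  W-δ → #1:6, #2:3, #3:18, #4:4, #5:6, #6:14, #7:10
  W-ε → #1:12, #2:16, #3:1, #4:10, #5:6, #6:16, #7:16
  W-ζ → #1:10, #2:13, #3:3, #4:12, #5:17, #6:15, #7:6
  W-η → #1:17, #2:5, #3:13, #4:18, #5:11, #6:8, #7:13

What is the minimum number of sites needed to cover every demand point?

Coverage sets (demand points within 8 of each site):
  W-α: {#1}
  W-β: {#2}
  W-γ: {#1, #2, #4, #5, #7}
  W-δ: {#1, #2, #4, #5}
  W-ε: {#3, #5}
  W-ζ: {#3, #7}
  W-η: {#2, #6}
No 2 sites suffice: every size-2 union leaves at least one demand point uncovered.
But {W-γ, W-ε, W-η} covers everything, so the minimum is 3.

3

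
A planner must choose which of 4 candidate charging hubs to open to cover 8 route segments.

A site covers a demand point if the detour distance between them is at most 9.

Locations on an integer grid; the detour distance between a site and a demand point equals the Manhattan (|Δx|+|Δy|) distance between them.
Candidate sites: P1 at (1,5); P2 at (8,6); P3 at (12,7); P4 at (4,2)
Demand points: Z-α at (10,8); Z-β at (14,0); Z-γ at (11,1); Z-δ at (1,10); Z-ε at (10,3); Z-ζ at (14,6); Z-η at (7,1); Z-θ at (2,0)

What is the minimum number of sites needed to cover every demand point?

3

Coverage sets (demand points within 9 of each site):
  P1: {Z-δ, Z-θ}
  P2: {Z-α, Z-γ, Z-ε, Z-ζ, Z-η}
  P3: {Z-α, Z-β, Z-γ, Z-ε, Z-ζ}
  P4: {Z-γ, Z-ε, Z-η, Z-θ}
No 2 sites suffice: every size-2 union leaves at least one demand point uncovered.
But {P1, P2, P3} covers everything, so the minimum is 3.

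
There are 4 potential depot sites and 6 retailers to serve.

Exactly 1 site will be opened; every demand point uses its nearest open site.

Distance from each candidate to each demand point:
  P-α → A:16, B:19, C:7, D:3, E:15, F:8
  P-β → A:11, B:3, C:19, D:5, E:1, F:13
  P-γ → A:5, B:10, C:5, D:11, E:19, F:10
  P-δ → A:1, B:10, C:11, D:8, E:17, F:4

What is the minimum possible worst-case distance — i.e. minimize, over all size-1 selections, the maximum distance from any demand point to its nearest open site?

Open {P-δ}.
  Farthest demand point is E at distance 17 (to P-δ); all others are ≤ 17.
With {P-α} the worst case is 19.
With {P-β} the worst case is 19.
No size-1 selection achieves below 17.

17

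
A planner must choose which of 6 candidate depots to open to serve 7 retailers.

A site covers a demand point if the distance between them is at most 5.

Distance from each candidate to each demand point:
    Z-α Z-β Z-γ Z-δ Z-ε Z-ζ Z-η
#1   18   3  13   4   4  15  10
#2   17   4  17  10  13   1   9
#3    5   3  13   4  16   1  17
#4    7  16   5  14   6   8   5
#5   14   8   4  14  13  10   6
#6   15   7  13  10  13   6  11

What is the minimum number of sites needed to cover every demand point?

3

Coverage sets (demand points within 5 of each site):
  #1: {Z-β, Z-δ, Z-ε}
  #2: {Z-β, Z-ζ}
  #3: {Z-α, Z-β, Z-δ, Z-ζ}
  #4: {Z-γ, Z-η}
  #5: {Z-γ}
  #6: {}
No 2 sites suffice: every size-2 union leaves at least one demand point uncovered.
But {#1, #3, #4} covers everything, so the minimum is 3.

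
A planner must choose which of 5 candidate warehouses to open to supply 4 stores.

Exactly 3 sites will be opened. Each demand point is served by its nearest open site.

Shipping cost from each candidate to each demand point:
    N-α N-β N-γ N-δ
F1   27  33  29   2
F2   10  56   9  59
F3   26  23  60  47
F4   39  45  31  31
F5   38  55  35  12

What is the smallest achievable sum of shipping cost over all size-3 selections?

44

Open {F1, F2, F3}.
  N-α→F2 10, N-β→F3 23, N-γ→F2 9, N-δ→F1 2  ⇒ total 44.
Compare {F1, F2, F4}: total 54.
Compare {F1, F2, F5}: total 54.
No size-3 selection does better; minimum is 44.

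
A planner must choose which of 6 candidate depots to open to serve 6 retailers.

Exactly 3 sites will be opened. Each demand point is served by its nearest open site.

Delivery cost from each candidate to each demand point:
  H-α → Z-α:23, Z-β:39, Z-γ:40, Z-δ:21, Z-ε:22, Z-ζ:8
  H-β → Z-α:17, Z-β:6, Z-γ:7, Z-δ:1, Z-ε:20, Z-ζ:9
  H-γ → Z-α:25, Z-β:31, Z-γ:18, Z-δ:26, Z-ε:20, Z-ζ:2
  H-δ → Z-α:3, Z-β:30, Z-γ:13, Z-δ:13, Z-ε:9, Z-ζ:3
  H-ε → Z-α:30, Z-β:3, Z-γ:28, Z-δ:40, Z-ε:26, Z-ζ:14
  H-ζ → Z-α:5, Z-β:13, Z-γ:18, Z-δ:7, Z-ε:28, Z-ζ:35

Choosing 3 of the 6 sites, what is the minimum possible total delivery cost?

26

Open {H-β, H-δ, H-ε}.
  Z-α→H-δ 3, Z-β→H-ε 3, Z-γ→H-β 7, Z-δ→H-β 1, Z-ε→H-δ 9, Z-ζ→H-δ 3  ⇒ total 26.
Compare {H-β, H-γ, H-δ}: total 28.
Compare {H-α, H-β, H-δ}: total 29.
No size-3 selection does better; minimum is 26.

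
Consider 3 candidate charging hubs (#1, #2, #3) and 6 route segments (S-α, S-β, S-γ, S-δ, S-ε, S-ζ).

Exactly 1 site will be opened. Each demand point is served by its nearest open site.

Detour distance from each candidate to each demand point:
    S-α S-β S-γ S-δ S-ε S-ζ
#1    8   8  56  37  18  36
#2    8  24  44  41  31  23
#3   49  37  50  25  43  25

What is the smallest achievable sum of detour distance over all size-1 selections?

Open {#1}.
  S-α→#1 8, S-β→#1 8, S-γ→#1 56, S-δ→#1 37, S-ε→#1 18, S-ζ→#1 36  ⇒ total 163.
Compare {#2}: total 171.
Compare {#3}: total 229.

163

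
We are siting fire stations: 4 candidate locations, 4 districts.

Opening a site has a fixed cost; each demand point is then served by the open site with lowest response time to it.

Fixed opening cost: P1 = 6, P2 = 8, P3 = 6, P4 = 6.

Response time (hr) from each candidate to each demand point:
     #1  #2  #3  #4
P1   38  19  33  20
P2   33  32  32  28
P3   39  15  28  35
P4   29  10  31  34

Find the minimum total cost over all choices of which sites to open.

102

Open {P1, P4}: assign each demand point to its cheapest open site.
  #1→P4 29, #2→P4 10, #3→P4 31, #4→P1 20
  response time 90, fixed 12 → total 102.
Compare {P1, P3, P4}: response time 87 + fixed 18 = 105.
Compare {P4}: response time 104 + fixed 6 = 110.
Compare {P1, P2, P4}: response time 90 + fixed 20 = 110.
All other subsets cost ≥ 105. Minimum total cost: 102.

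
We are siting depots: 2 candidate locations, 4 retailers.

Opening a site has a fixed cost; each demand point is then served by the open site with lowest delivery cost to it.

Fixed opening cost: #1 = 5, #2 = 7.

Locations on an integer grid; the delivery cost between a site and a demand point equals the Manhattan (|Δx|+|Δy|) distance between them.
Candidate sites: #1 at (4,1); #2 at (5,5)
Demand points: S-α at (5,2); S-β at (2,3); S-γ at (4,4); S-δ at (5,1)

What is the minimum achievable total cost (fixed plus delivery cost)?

Open {#1}: assign each demand point to its cheapest open site.
  S-α→#1 2, S-β→#1 4, S-γ→#1 3, S-δ→#1 1
  delivery cost 10, fixed 5 → total 15.
Compare {#2}: delivery cost 14 + fixed 7 = 21.
Compare {#1, #2}: delivery cost 9 + fixed 12 = 21.

15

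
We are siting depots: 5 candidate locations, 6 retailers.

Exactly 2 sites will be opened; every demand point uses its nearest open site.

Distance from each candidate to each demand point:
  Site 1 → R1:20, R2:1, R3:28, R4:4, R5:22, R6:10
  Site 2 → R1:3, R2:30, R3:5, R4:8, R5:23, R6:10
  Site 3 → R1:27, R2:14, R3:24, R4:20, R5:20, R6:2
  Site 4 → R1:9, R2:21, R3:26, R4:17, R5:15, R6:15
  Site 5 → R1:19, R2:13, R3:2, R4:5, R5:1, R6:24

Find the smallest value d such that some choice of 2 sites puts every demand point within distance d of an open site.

Open {Site 2, Site 5}.
  Farthest demand point is R2 at distance 13 (to Site 5); all others are ≤ 13.
With {Site 4, Site 5} the worst case is 15.
With {Site 1, Site 5} the worst case is 19.
No size-2 selection achieves below 13.

13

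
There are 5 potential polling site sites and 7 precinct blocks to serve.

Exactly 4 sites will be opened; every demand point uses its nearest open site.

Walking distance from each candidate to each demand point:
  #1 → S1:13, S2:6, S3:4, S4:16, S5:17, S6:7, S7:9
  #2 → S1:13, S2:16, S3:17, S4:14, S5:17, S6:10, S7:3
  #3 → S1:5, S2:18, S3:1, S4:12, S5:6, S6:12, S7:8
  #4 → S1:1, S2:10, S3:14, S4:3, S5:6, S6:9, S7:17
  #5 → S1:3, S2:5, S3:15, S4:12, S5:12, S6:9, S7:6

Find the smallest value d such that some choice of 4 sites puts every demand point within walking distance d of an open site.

7

Open {#1, #2, #3, #4}.
  Farthest demand point is S6 at walking distance 7 (to #1); all others are ≤ 7.
With {#1, #2, #4, #5} the worst case is 7.
With {#1, #3, #4, #5} the worst case is 7.
No size-4 selection achieves below 7.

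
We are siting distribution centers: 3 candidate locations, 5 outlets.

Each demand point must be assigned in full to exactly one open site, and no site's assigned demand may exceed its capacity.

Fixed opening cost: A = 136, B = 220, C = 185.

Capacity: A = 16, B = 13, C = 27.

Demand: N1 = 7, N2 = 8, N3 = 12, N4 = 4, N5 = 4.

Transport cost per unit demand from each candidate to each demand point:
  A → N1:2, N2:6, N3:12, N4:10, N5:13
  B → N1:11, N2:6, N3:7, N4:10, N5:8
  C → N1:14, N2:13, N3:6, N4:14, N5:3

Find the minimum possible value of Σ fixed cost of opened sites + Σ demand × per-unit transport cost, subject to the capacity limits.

523

Open {A, C}; cheapest assignment that respects the capacities:
  A (cap 16, load 15): N1, N2 — cost 7×2 + 8×6 = 62
  C (cap 27, load 20): N3, N4, N5 — cost 12×6 + 4×14 + 4×3 = 140
  Shipping 202, fixed 321 → total 523.
  Any other capacity-feasible assignment to {A, C} ships for at least 202.
Compare {B, C}: its best feasible assignment gives total 675.
Compare {A, B, C}: its best feasible assignment gives total 727.
Every other set of open sites that can feasibly serve all demand totals ≥ 675 even under its best assignment. Minimum: 523.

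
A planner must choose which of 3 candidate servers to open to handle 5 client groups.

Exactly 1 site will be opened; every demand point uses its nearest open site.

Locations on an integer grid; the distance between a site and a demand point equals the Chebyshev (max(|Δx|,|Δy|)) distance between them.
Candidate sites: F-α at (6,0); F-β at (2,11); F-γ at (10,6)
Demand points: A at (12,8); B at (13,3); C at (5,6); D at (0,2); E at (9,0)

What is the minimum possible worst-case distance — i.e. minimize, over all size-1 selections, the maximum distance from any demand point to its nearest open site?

8

Open {F-α}.
  Farthest demand point is A at distance 8 (to F-α); all others are ≤ 8.
With {F-γ} the worst case is 10.
With {F-β} the worst case is 11.
No size-1 selection achieves below 8.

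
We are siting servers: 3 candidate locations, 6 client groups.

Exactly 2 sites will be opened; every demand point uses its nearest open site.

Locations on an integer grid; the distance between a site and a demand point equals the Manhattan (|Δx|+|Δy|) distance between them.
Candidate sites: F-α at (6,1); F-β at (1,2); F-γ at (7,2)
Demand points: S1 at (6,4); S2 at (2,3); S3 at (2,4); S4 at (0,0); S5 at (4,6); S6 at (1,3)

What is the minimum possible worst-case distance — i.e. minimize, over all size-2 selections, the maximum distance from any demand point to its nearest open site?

7

Open {F-α, F-β}.
  Farthest demand point is S5 at distance 7 (to F-α); all others are ≤ 7.
With {F-α, F-γ} the worst case is 7.
With {F-β, F-γ} the worst case is 7.
No size-2 selection achieves below 7.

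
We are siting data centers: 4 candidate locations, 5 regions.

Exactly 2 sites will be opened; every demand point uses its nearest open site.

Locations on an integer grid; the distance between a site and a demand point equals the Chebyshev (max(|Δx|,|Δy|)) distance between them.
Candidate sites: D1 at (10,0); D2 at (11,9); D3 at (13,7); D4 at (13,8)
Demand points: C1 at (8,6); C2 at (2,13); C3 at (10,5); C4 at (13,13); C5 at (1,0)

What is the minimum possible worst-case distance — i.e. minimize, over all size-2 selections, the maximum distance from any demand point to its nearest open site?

Open {D1, D2}.
  Farthest demand point is C2 at distance 9 (to D2); all others are ≤ 9.
With {D2, D3} the worst case is 10.
With {D2, D4} the worst case is 10.
No size-2 selection achieves below 9.

9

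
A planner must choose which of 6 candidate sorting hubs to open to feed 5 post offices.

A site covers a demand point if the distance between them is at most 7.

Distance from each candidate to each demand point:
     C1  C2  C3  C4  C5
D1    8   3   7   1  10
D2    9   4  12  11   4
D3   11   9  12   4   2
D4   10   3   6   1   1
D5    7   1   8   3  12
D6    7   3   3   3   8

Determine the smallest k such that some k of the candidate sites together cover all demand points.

2

Coverage sets (demand points within 7 of each site):
  D1: {C2, C3, C4}
  D2: {C2, C5}
  D3: {C4, C5}
  D4: {C2, C3, C4, C5}
  D5: {C1, C2, C4}
  D6: {C1, C2, C3, C4}
No single site covers all 5 demand points.
But {D2, D6} covers everything, so the minimum is 2.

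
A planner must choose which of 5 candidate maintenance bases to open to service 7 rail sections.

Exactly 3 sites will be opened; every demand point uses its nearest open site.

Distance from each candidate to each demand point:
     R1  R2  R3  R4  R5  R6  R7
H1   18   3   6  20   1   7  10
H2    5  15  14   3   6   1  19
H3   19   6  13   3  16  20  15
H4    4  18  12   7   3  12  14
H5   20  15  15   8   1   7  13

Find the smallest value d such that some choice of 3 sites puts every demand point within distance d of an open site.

Open {H1, H2, H3}.
  Farthest demand point is R7 at distance 10 (to H1); all others are ≤ 10.
With {H1, H2, H4} the worst case is 10.
With {H1, H2, H5} the worst case is 10.
No size-3 selection achieves below 10.

10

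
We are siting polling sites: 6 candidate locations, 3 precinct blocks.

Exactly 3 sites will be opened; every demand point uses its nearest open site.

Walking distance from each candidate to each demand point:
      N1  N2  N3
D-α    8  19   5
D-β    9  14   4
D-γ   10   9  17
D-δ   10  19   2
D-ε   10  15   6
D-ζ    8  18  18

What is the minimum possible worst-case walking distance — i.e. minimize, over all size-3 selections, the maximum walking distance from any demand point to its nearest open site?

9

Open {D-α, D-β, D-γ}.
  Farthest demand point is N2 at walking distance 9 (to D-γ); all others are ≤ 9.
With {D-α, D-γ, D-δ} the worst case is 9.
With {D-α, D-γ, D-ε} the worst case is 9.
No size-3 selection achieves below 9.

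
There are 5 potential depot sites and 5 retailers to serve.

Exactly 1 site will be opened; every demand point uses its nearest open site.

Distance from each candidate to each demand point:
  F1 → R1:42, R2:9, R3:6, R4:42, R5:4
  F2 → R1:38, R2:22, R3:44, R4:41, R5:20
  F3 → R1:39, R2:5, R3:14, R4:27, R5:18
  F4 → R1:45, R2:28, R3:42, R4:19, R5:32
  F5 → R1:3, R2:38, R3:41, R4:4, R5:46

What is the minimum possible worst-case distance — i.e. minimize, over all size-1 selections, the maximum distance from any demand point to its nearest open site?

Open {F3}.
  Farthest demand point is R1 at distance 39 (to F3); all others are ≤ 39.
With {F1} the worst case is 42.
With {F2} the worst case is 44.
No size-1 selection achieves below 39.

39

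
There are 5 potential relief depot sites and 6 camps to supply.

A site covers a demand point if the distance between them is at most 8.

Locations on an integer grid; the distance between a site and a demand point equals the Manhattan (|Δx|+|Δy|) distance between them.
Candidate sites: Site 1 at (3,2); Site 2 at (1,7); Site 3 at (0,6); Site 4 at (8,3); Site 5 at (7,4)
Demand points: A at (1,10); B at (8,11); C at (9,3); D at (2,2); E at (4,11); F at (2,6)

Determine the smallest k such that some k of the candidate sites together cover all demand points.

2

Coverage sets (demand points within 8 of each site):
  Site 1: {C, D, F}
  Site 2: {A, D, E, F}
  Site 3: {A, D, F}
  Site 4: {B, C, D}
  Site 5: {B, C, D, F}
No single site covers all 6 demand points.
But {Site 2, Site 4} covers everything, so the minimum is 2.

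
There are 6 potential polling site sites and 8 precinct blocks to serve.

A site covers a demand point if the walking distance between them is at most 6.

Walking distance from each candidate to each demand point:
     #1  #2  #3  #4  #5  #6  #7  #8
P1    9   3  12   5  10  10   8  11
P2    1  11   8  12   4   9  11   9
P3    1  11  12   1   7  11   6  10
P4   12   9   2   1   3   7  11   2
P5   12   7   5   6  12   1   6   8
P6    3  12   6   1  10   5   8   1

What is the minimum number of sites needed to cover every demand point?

Coverage sets (demand points within 6 of each site):
  P1: {#2, #4}
  P2: {#1, #5}
  P3: {#1, #4, #7}
  P4: {#3, #4, #5, #8}
  P5: {#3, #4, #6, #7}
  P6: {#1, #3, #4, #6, #8}
No 3 sites suffice: every size-3 union leaves at least one demand point uncovered.
But {P1, P2, P3, P6} covers everything, so the minimum is 4.

4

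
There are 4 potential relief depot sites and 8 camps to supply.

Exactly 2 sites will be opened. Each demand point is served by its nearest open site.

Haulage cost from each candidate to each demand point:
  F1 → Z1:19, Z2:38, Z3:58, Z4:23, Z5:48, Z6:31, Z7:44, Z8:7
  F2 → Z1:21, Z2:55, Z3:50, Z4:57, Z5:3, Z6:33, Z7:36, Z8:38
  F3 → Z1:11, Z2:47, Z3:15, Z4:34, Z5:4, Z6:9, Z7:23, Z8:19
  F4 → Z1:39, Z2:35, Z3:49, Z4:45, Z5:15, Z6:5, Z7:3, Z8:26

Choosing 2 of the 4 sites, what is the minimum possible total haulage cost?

Open {F3, F4}.
  Z1→F3 11, Z2→F4 35, Z3→F3 15, Z4→F3 34, Z5→F3 4, Z6→F4 5, Z7→F4 3, Z8→F3 19  ⇒ total 126.
Compare {F1, F3}: total 130.
Compare {F1, F4}: total 156.
No size-2 selection does better; minimum is 126.

126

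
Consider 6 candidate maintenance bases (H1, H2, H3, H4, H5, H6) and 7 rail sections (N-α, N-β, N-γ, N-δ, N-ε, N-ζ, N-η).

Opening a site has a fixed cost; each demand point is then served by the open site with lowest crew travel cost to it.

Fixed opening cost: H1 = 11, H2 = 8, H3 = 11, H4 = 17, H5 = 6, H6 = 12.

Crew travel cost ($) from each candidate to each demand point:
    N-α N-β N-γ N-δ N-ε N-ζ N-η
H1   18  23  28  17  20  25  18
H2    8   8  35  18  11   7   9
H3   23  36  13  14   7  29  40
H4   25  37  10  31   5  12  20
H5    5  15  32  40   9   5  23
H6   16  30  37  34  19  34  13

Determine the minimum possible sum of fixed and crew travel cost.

Open {H2, H3}: assign each demand point to its cheapest open site.
  N-α→H2 8, N-β→H2 8, N-γ→H3 13, N-δ→H3 14, N-ε→H3 7, N-ζ→H2 7, N-η→H2 9
  crew travel cost 66, fixed 19 → total 85.
Compare {H2, H3, H5}: crew travel cost 61 + fixed 25 = 86.
Compare {H2, H4}: crew travel cost 65 + fixed 25 = 90.
Compare {H2, H4, H5}: crew travel cost 60 + fixed 31 = 91.
All other subsets cost ≥ 86. Minimum total cost: 85.

85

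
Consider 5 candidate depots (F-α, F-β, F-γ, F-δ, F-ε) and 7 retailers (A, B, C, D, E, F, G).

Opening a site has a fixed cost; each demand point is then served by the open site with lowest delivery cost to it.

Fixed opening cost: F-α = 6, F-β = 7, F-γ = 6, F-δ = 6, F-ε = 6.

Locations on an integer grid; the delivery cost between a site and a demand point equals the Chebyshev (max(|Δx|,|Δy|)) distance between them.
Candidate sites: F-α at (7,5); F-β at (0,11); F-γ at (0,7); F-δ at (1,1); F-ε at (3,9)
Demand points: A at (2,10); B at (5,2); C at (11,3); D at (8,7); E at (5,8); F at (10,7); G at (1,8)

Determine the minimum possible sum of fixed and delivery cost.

29

Open {F-α, F-ε}: assign each demand point to its cheapest open site.
  A→F-ε 1, B→F-α 3, C→F-α 4, D→F-α 2, E→F-ε 2, F→F-α 3, G→F-ε 2
  delivery cost 17, fixed 12 → total 29.
Compare {F-α, F-γ}: delivery cost 19 + fixed 12 = 31.
Compare {F-α}: delivery cost 26 + fixed 6 = 32.
Compare {F-α, F-β}: delivery cost 20 + fixed 13 = 33.
All other subsets cost ≥ 31. Minimum total cost: 29.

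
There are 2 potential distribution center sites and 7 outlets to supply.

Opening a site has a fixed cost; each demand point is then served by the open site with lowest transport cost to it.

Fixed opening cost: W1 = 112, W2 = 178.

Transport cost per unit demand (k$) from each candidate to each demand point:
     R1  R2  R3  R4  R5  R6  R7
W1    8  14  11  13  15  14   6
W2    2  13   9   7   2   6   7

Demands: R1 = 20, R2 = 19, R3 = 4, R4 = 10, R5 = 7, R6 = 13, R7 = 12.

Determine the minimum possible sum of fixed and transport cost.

Open {W2}: assign each demand point to its cheapest open site.
  R1→W2 20×2=40, R2→W2 19×13=247, R3→W2 4×9=36, R4→W2 10×7=70, R5→W2 7×2=14, R6→W2 13×6=78, R7→W2 12×7=84
  transport cost 569, fixed 178 → total 747.
Compare {W1, W2}: transport cost 557 + fixed 290 = 847.
Compare {W1}: transport cost 959 + fixed 112 = 1071.

747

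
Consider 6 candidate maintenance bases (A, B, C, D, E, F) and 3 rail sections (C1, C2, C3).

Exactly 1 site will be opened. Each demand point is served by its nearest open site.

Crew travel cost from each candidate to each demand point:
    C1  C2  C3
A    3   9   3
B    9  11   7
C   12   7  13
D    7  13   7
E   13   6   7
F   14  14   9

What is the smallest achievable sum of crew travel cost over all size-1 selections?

Open {A}.
  C1→A 3, C2→A 9, C3→A 3  ⇒ total 15.
Compare {E}: total 26.
Compare {B}: total 27.
No size-1 selection does better; minimum is 15.

15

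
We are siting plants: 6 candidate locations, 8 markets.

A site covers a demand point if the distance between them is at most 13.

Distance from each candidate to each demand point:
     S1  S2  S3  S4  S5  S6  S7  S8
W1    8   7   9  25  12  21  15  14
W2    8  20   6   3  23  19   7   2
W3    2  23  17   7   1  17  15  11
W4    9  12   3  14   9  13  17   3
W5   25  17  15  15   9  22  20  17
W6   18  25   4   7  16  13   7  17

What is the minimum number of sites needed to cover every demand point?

Coverage sets (demand points within 13 of each site):
  W1: {S1, S2, S3, S5}
  W2: {S1, S3, S4, S7, S8}
  W3: {S1, S4, S5, S8}
  W4: {S1, S2, S3, S5, S6, S8}
  W5: {S5}
  W6: {S3, S4, S6, S7}
No single site covers all 8 demand points.
But {W2, W4} covers everything, so the minimum is 2.

2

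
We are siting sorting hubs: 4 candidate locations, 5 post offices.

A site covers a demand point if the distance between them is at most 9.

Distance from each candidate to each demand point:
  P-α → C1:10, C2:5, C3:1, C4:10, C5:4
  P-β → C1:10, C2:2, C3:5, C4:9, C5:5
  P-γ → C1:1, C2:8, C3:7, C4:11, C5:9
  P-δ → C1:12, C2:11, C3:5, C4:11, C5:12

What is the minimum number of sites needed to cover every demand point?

Coverage sets (demand points within 9 of each site):
  P-α: {C2, C3, C5}
  P-β: {C2, C3, C4, C5}
  P-γ: {C1, C2, C3, C5}
  P-δ: {C3}
No single site covers all 5 demand points.
But {P-β, P-γ} covers everything, so the minimum is 2.

2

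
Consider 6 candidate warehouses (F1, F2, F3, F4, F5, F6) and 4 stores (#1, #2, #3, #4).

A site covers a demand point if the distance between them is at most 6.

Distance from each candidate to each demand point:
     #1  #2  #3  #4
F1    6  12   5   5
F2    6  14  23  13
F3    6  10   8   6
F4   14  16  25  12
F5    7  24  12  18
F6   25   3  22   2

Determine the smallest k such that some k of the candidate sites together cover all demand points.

2

Coverage sets (demand points within 6 of each site):
  F1: {#1, #3, #4}
  F2: {#1}
  F3: {#1, #4}
  F4: {}
  F5: {}
  F6: {#2, #4}
No single site covers all 4 demand points.
But {F1, F6} covers everything, so the minimum is 2.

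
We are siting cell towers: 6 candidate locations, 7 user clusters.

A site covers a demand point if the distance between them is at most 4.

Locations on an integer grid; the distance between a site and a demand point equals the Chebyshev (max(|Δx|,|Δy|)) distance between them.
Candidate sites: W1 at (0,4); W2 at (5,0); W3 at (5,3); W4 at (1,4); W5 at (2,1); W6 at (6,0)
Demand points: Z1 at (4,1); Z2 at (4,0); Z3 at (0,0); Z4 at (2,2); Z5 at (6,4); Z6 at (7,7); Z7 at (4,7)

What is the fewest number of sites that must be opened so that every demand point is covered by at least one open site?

Coverage sets (demand points within 4 of each site):
  W1: {Z1, Z2, Z3, Z4, Z7}
  W2: {Z1, Z2, Z4, Z5}
  W3: {Z1, Z2, Z4, Z5, Z6, Z7}
  W4: {Z1, Z2, Z3, Z4, Z7}
  W5: {Z1, Z2, Z3, Z4, Z5}
  W6: {Z1, Z2, Z4, Z5}
No single site covers all 7 demand points.
But {W1, W3} covers everything, so the minimum is 2.

2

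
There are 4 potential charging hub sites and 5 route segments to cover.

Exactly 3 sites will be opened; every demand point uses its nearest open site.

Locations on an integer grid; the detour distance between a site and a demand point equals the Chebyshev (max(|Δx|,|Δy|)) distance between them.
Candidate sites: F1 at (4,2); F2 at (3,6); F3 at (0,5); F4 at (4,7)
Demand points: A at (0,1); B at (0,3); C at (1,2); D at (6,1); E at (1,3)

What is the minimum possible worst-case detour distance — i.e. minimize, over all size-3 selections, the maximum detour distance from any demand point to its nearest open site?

Open {F1, F2, F3}.
  Farthest demand point is A at detour distance 4 (to F1); all others are ≤ 4.
With {F1, F2, F4} the worst case is 4.
With {F1, F3, F4} the worst case is 4.
No size-3 selection achieves below 4.

4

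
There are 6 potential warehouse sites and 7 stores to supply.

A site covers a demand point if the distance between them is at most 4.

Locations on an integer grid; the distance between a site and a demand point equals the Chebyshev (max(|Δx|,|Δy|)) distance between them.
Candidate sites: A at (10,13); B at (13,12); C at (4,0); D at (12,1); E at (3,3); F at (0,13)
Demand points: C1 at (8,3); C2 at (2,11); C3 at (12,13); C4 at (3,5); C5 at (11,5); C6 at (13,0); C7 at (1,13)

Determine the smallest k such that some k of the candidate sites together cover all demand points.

Coverage sets (demand points within 4 of each site):
  A: {C3}
  B: {C3}
  C: {C1}
  D: {C1, C5, C6}
  E: {C4}
  F: {C2, C7}
No 3 sites suffice: every size-3 union leaves at least one demand point uncovered.
But {A, D, E, F} covers everything, so the minimum is 4.

4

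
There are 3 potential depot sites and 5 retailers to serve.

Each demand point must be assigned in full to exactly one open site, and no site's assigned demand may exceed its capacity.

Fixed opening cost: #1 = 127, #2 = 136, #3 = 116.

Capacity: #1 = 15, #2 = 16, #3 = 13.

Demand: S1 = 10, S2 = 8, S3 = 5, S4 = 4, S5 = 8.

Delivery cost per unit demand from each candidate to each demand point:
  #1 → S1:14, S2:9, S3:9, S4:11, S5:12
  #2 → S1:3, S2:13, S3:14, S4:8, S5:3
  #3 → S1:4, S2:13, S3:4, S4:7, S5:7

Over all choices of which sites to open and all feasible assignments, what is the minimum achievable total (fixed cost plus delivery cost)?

589

Open {#1, #2, #3}; cheapest assignment that respects the capacities:
  #1 (cap 15, load 8): S2 — cost 8×9 = 72
  #2 (cap 16, load 14): S1, S4 — cost 10×3 + 4×8 = 62
  #3 (cap 13, load 13): S3, S5 — cost 5×4 + 8×7 = 76
  Shipping 210, fixed 379 → total 589.
  Any other capacity-feasible assignment to {#1, #2, #3} ships for at least 210.
Total demand is 35 and no other set of sites has combined capacity ≥ 35, so {#1, #2, #3} is the only feasible choice of open sites. Minimum: 589.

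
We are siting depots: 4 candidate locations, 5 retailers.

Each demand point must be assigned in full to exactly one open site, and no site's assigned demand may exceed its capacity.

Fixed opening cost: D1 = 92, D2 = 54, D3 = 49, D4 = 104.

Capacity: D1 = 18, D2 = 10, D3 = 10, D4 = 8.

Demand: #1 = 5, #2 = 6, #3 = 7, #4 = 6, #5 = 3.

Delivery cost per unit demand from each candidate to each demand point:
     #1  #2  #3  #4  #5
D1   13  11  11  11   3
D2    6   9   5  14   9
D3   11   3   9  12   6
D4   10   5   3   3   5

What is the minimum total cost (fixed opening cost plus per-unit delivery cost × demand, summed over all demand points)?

Open {D1, D3}; cheapest assignment that respects the capacities:
  D1 (cap 18, load 18): #1, #3, #4 — cost 5×13 + 7×11 + 6×11 = 208
  D3 (cap 10, load 9): #2, #5 — cost 6×3 + 3×6 = 36
  Shipping 244, fixed 141 → total 385.
  Any other capacity-feasible assignment to {D1, D3} ships for at least 244.
Compare {D1, D2, D3}: its best feasible assignment gives total 388.
Compare {D1, D2}: its best feasible assignment gives total 405.
Every other set of open sites that can feasibly serve all demand totals ≥ 388 even under its best assignment. Minimum: 385.

385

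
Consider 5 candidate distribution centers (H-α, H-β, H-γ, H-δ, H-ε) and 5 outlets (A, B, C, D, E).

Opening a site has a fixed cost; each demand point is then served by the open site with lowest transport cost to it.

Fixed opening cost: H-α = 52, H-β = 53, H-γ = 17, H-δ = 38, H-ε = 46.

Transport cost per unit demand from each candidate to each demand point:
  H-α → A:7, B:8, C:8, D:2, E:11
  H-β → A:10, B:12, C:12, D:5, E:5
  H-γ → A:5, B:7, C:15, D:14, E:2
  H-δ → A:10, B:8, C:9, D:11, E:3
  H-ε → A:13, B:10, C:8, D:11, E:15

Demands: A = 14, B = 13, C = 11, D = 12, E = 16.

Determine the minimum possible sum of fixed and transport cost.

Open {H-α, H-γ}: assign each demand point to its cheapest open site.
  A→H-γ 14×5=70, B→H-γ 13×7=91, C→H-α 11×8=88, D→H-α 12×2=24, E→H-γ 16×2=32
  transport cost 305, fixed 69 → total 374.
Compare {H-α, H-γ, H-δ}: transport cost 305 + fixed 107 = 412.
Compare {H-α, H-γ, H-ε}: transport cost 305 + fixed 115 = 420.
Compare {H-α, H-β, H-γ}: transport cost 305 + fixed 122 = 427.
All other subsets cost ≥ 412. Minimum total cost: 374.

374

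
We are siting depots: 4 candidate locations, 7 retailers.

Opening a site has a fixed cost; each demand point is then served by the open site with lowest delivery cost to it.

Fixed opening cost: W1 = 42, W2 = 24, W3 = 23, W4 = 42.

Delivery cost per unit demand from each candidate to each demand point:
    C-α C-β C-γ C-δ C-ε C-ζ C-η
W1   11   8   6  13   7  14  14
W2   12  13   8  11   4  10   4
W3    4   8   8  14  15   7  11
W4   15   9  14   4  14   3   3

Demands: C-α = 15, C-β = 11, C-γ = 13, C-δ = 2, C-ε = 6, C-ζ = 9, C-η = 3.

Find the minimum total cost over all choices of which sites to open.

Open {W2, W3, W4}: assign each demand point to its cheapest open site.
  C-α→W3 15×4=60, C-β→W3 11×8=88, C-γ→W2 13×8=104, C-δ→W4 2×4=8, C-ε→W2 6×4=24, C-ζ→W4 9×3=27, C-η→W4 3×3=9
  delivery cost 320, fixed 89 → total 409.
Compare {W1, W3, W4}: delivery cost 312 + fixed 107 = 419.
Compare {W2, W3}: delivery cost 373 + fixed 47 = 420.
Compare {W1, W2, W3, W4}: delivery cost 294 + fixed 131 = 425.
All other subsets cost ≥ 419. Minimum total cost: 409.

409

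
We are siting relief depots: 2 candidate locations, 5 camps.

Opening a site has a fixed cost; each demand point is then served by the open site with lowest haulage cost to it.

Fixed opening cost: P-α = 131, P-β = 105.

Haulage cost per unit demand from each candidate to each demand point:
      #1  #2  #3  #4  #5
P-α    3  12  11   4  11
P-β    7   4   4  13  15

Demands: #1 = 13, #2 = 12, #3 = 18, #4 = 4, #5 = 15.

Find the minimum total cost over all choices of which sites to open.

Open {P-α, P-β}: assign each demand point to its cheapest open site.
  #1→P-α 13×3=39, #2→P-β 12×4=48, #3→P-β 18×4=72, #4→P-α 4×4=16, #5→P-α 15×11=165
  haulage cost 340, fixed 236 → total 576.
Compare {P-β}: haulage cost 488 + fixed 105 = 593.
Compare {P-α}: haulage cost 562 + fixed 131 = 693.

576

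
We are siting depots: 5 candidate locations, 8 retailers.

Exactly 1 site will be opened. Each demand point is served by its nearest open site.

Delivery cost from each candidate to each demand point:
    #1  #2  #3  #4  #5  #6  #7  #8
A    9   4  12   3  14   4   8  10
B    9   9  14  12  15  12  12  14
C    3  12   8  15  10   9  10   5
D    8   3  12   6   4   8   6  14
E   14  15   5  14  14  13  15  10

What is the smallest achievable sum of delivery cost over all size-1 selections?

Open {D}.
  #1→D 8, #2→D 3, #3→D 12, #4→D 6, #5→D 4, #6→D 8, #7→D 6, #8→D 14  ⇒ total 61.
Compare {A}: total 64.
Compare {C}: total 72.
No size-1 selection does better; minimum is 61.

61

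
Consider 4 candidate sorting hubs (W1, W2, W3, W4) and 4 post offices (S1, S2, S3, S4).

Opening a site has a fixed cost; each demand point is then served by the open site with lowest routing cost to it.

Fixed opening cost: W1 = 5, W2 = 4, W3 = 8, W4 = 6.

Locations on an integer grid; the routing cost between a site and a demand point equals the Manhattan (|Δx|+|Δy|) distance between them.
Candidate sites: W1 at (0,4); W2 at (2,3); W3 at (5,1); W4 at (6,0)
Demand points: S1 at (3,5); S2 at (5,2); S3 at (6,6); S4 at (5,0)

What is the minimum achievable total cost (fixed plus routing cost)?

22

Open {W3}: assign each demand point to its cheapest open site.
  S1→W3 6, S2→W3 1, S3→W3 6, S4→W3 1
  routing cost 14, fixed 8 → total 22.
Compare {W2, W3}: routing cost 11 + fixed 12 = 23.
Compare {W2, W4}: routing cost 13 + fixed 10 = 23.
Compare {W2}: routing cost 20 + fixed 4 = 24.
All other subsets cost ≥ 23. Minimum total cost: 22.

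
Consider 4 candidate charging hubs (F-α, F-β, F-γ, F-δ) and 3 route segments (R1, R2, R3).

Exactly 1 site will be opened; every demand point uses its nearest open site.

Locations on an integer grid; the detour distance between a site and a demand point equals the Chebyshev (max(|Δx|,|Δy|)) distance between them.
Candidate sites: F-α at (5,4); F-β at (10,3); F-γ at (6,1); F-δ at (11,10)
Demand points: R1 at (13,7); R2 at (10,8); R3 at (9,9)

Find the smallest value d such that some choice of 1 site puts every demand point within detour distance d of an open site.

Open {F-δ}.
  Farthest demand point is R1 at detour distance 3 (to F-δ); all others are ≤ 3.
With {F-β} the worst case is 6.
With {F-α} the worst case is 8.
No size-1 selection achieves below 3.

3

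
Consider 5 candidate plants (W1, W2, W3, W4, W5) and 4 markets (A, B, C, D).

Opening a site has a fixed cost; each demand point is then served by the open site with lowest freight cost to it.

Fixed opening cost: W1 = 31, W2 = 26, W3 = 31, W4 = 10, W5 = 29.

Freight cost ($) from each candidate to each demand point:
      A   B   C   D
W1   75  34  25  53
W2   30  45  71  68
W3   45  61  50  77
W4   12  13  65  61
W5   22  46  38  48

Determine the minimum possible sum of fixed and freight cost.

Open {W1, W4}: assign each demand point to its cheapest open site.
  A→W4 12, B→W4 13, C→W1 25, D→W1 53
  freight cost 103, fixed 41 → total 144.
Compare {W4, W5}: freight cost 111 + fixed 39 = 150.
Compare {W4}: freight cost 151 + fixed 10 = 161.
Compare {W1, W4, W5}: freight cost 98 + fixed 70 = 168.
All other subsets cost ≥ 150. Minimum total cost: 144.

144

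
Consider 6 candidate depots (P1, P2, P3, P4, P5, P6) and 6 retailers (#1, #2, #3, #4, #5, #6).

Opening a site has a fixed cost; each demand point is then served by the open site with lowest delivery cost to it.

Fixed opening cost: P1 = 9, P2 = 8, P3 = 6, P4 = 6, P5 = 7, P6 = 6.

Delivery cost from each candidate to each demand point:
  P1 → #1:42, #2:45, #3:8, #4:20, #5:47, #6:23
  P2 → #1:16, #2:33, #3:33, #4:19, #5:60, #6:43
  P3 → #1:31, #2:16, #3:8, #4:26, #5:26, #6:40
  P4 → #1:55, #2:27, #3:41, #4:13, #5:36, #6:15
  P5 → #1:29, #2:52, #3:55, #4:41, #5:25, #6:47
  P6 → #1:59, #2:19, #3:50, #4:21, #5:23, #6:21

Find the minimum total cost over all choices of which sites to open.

Open {P2, P3, P4}: assign each demand point to its cheapest open site.
  #1→P2 16, #2→P3 16, #3→P3 8, #4→P4 13, #5→P3 26, #6→P4 15
  delivery cost 94, fixed 20 → total 114.
Compare {P2, P3, P4, P6}: delivery cost 91 + fixed 26 = 117.
Compare {P2, P3, P4, P5}: delivery cost 93 + fixed 27 = 120.
Compare {P3, P4}: delivery cost 109 + fixed 12 = 121.
All other subsets cost ≥ 117. Minimum total cost: 114.

114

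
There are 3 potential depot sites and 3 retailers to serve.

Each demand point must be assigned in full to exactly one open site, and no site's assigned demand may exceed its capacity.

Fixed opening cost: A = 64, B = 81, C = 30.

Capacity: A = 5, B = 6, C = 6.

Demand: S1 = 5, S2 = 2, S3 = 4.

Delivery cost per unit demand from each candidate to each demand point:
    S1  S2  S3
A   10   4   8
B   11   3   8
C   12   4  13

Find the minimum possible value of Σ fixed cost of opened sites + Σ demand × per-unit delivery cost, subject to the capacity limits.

204

Open {A, C}; cheapest assignment that respects the capacities:
  A (cap 5, load 5): S1 — cost 5×10 = 50
  C (cap 6, load 6): S2, S3 — cost 2×4 + 4×13 = 60
  Shipping 110, fixed 94 → total 204.
  Any other capacity-feasible assignment to {A, C} ships for at least 110.
Compare {B, C}: its best feasible assignment gives total 209.
Compare {A, B}: its best feasible assignment gives total 233.
Every other set of open sites that can feasibly serve all demand totals ≥ 209 even under its best assignment. Minimum: 204.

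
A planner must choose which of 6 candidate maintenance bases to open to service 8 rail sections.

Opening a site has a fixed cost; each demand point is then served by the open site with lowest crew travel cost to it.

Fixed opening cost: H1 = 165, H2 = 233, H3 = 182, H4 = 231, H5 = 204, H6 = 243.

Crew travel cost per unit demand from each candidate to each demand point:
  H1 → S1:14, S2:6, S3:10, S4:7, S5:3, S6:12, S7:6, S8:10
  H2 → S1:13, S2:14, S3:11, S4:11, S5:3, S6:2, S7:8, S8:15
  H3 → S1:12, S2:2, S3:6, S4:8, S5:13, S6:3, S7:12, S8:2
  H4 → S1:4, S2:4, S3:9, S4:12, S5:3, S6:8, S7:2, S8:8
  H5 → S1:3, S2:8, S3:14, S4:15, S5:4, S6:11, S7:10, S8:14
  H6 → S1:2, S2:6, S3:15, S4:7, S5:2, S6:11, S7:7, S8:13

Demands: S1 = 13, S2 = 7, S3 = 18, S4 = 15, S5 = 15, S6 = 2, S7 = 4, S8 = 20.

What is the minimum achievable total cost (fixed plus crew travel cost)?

782

Open {H3, H6}: assign each demand point to its cheapest open site.
  S1→H6 13×2=26, S2→H3 7×2=14, S3→H3 18×6=108, S4→H6 15×7=105, S5→H6 15×2=30, S6→H3 2×3=6, S7→H6 4×7=28, S8→H3 20×2=40
  crew travel cost 357, fixed 425 → total 782.
Compare {H3, H4}: crew travel cost 393 + fixed 413 = 806.
Compare {H3, H5}: crew travel cost 427 + fixed 386 = 813.
Compare {H1, H3}: crew travel cost 498 + fixed 347 = 845.
All other subsets cost ≥ 806. Minimum total cost: 782.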